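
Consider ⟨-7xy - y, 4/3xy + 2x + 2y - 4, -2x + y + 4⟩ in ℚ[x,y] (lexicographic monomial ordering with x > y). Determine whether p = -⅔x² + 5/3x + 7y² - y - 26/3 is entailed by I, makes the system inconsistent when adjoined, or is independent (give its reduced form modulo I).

Adjoining -⅔x² + 5/3x + 7y² - y - 26/3 makes the ideal the whole ring: the system is inconsistent.

First compute the reduced Gröbner basis of I by Buchberger's algorithm.
f_1 = -7xy - y, LT = xy.
f_2 = 4/3xy + 2x + 2y - 4, LT = xy.
f_3 = -2x + y + 4, LT = x.

S(f_1,f_2): lcm = xy. S = -3/2x - 19/14y + 3.
  leading term x: subtract (¾)·f_3 from -3/2x - 19/14y + 3 → -59/28y
  leading term y: no divisor's leading term divides it; move -59/28y to the remainder.
  remainder -59/28y ≠ 0; add h_4 = -59/28y to the basis.

The other S-polynomials (S(f_1,f_3), S(f_2,f_3), S(f_1,h_4), S(f_2,h_4), S(f_3,h_4)) all reduce to 0 modulo the current basis, so we have a Gröbner basis.
Inter-reduce: drop elements whose leading term is divisible by another's, tail-reduce, and make monic.
Reduced Gröbner basis: {x - 2, y}.
Label its elements g_1 = x - 2, g_2 = y.

Reduce p = -⅔x² + 5/3x + 7y² - y - 26/3 modulo G:
  leading term x²: subtract (-⅔x)·g_1 from -⅔x² + 5/3x + 7y² - y - 26/3 → ⅓x + 7y² - y - 26/3
  leading term x: subtract (⅓)·g_1 from ⅓x + 7y² - y - 26/3 → 7y² - y - 8
  leading term y²: subtract (7y)·g_2 from 7y² - y - 8 → -y - 8
  leading term y: subtract (-1)·g_2 from -y - 8 → -8
  leading term 1: no divisor's leading term divides it; move -8 to the remainder.
  normal form = -8.
The normal form is nonzero, so p ∉ I. Since p minus its normal form lies in I, I + (p) = I + (r) where r = -8; decide whether this ideal is the whole ring.
Here r = -8 is a nonzero constant, hence a unit: 1 ∈ I + (p), the Gröbner basis of I + (p) is {1}, and the enlarged system has no common solution — adjoining p is inconsistent.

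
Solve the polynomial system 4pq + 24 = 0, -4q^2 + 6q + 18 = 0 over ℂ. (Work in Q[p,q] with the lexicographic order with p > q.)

Compute a lex Gröbner basis by Buchberger's algorithm.
f_1 = 4pq + 24, LT = pq.
f_2 = -4q^2 + 6q + 18, LT = q^2.

S(f_1,f_2): lcm = pq^2. S = 3/2pq + 9/2p + 6q.
  leading term pq: subtract (3/8)·f_1 from 3/2pq + 9/2p + 6q → 9/2p + 6q - 9
  leading term p: no divisor's leading term divides it; move 9/2p to the remainder.
  leading term q: no divisor's leading term divides it; move 6q to the remainder.
  leading term 1: no divisor's leading term divides it; move -9 to the remainder.
  remainder 9/2p + 6q - 9 ≠ 0; add h_3 = 9/2p + 6q - 9 to the basis.

S(f_1,h_3): lcm = pq. S = -4/3q^2 + 2q + 6.
  leading term q^2: subtract (1/3)·f_2 from -4/3q^2 + 2q + 6 → 0
  remainder 0.

S(f_2,h_3): leading monomials are coprime, so the S-polynomial reduces to 0 (Buchberger's first criterion).
Every S-polynomial of the final basis reduces to 0, so we have a Gröbner basis.
Inter-reduce: drop elements whose leading term is divisible by another's, tail-reduce, and make monic.
Reduced Gröbner basis: {p + 4/3q - 2, q^2 - 3/2q - 9/2}.

From the last basis element, q^2 - 3/2q - 9/2 = 0, so q takes values in {-3/2, 3}. Each choice, substituted upward through the basis, yields the corresponding point(s) of the solution set.
  q = -3/2: the earlier basis element becomes p - 4 = 0, giving p = 4 — point (4, -3/2).
  q = 3: the earlier basis element becomes p + 2 = 0, giving p = -2 — point (-2, 3).
Check: every point annihilates each of the original generators.

{(4, -3/2), (-2, 3)}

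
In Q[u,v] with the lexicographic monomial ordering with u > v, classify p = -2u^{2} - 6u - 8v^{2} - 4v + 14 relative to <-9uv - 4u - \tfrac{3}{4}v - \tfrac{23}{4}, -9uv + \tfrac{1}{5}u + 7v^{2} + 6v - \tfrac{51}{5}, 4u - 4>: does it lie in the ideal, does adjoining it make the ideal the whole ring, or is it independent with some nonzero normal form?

First compute the reduced Gröbner basis of I by Buchberger's algorithm.
f_1 = -9uv - 4u - \tfrac{3}{4}v - \tfrac{23}{4}, LT = uv.
f_2 = -9uv + \tfrac{1}{5}u + 7v^{2} + 6v - \tfrac{51}{5}, LT = uv.
f_3 = 4u - 4, LT = u.

S(f_1,f_2): lcm = uv. S = \tfrac{7}{15}u + \tfrac{7}{9}v^{2} + \tfrac{3}{4}v - \tfrac{89}{180}.
  leading term u: subtract (\tfrac{7}{60})·f_3 from \tfrac{7}{15}u + \tfrac{7}{9}v^{2} + \tfrac{3}{4}v - \tfrac{89}{180} → \tfrac{7}{9}v^{2} + \tfrac{3}{4}v - \tfrac{1}{36}
  leading term v^{2}: no divisor's leading term divides it; move \tfrac{7}{9}v^{2} to the remainder.
  leading term v: no divisor's leading term divides it; move \tfrac{3}{4}v to the remainder.
  leading term 1: no divisor's leading term divides it; move -\tfrac{1}{36} to the remainder.
  remainder \tfrac{7}{9}v^{2} + \tfrac{3}{4}v - \tfrac{1}{36} ≠ 0; add h_4 = \tfrac{7}{9}v^{2} + \tfrac{3}{4}v - \tfrac{1}{36} to the basis.

S(f_1,f_3): lcm = uv. S = \tfrac{4}{9}u + \tfrac{13}{12}v + \tfrac{23}{36}.
  leading term u: subtract (\tfrac{1}{9})·f_3 from \tfrac{4}{9}u + \tfrac{13}{12}v + \tfrac{23}{36} → \tfrac{13}{12}v + \tfrac{13}{12}
  leading term v: no divisor's leading term divides it; move \tfrac{13}{12}v to the remainder.
  leading term 1: no divisor's leading term divides it; move \tfrac{13}{12} to the remainder.
  remainder \tfrac{13}{12}v + \tfrac{13}{12} ≠ 0; add h_5 = \tfrac{13}{12}v + \tfrac{13}{12} to the basis.

S(f_2,f_3): lcm = uv. S = -\tfrac{1}{45}u - \tfrac{7}{9}v^{2} + \tfrac{1}{3}v + \tfrac{17}{15}.
  leading term u: subtract (-\tfrac{1}{180})·f_3 from -\tfrac{1}{45}u - \tfrac{7}{9}v^{2} + \tfrac{1}{3}v + \tfrac{17}{15} → -\tfrac{7}{9}v^{2} + \tfrac{1}{3}v + \tfrac{10}{9}
  leading term v^{2}: subtract (-1)·h_4 from -\tfrac{7}{9}v^{2} + \tfrac{1}{3}v + \tfrac{10}{9} → \tfrac{13}{12}v + \tfrac{13}{12}
  leading term v: subtract (1)·h_5 from \tfrac{13}{12}v + \tfrac{13}{12} → 0
  remainder 0.

S(f_1,h_4): lcm = uv^{2}. S = -\tfrac{131}{252}uv + \tfrac{1}{28}u + \tfrac{1}{12}v^{2} + \tfrac{23}{36}v.
  leading term uv: subtract (\tfrac{131}{2268})·f_1 from -\tfrac{131}{252}uv + \tfrac{1}{28}u + \tfrac{1}{12}v^{2} + \tfrac{23}{36}v → \tfrac{605}{2268}u + \tfrac{1}{12}v^{2} + \tfrac{2063}{3024}v + \tfrac{3013}{9072}
  leading term u: subtract (\tfrac{605}{9072})·f_3 from \tfrac{605}{2268}u + \tfrac{1}{12}v^{2} + \tfrac{2063}{3024}v + \tfrac{3013}{9072} → \tfrac{1}{12}v^{2} + \tfrac{2063}{3024}v + \tfrac{1811}{3024}
  leading term v^{2}: subtract (\tfrac{3}{28})·h_4 from \tfrac{1}{12}v^{2} + \tfrac{2063}{3024}v + \tfrac{1811}{3024} → \tfrac{65}{108}v + \tfrac{65}{108}
  leading term v: subtract (\tfrac{5}{9})·h_5 from \tfrac{65}{108}v + \tfrac{65}{108} → 0
  remainder 0.

S(f_2,h_4): lcm = uv^{2}. S = -\tfrac{1243}{1260}uv + \tfrac{1}{28}u - \tfrac{7}{9}v^{3} - \tfrac{2}{3}v^{2} + \tfrac{17}{15}v.
  leading term uv: subtract (\tfrac{1243}{11340})·f_1 from -\tfrac{1243}{1260}uv + \tfrac{1}{28}u - \tfrac{7}{9}v^{3} - \tfrac{2}{3}v^{2} + \tfrac{17}{15}v → \tfrac{5377}{11340}u - \tfrac{7}{9}v^{3} - \tfrac{2}{3}v^{2} + \tfrac{18379}{15120}v + \tfrac{28589}{45360}
  leading term u: subtract (\tfrac{5377}{45360})·f_3 from \tfrac{5377}{11340}u - \tfrac{7}{9}v^{3} - \tfrac{2}{3}v^{2} + \tfrac{18379}{15120}v + \tfrac{28589}{45360} → -\tfrac{7}{9}v^{3} - \tfrac{2}{3}v^{2} + \tfrac{18379}{15120}v + \tfrac{16699}{15120}
  leading term v^{3}: subtract (-v)·h_4 from -\tfrac{7}{9}v^{3} - \tfrac{2}{3}v^{2} + \tfrac{18379}{15120}v + \tfrac{16699}{15120} → \tfrac{1}{12}v^{2} + \tfrac{17959}{15120}v + \tfrac{16699}{15120}
  leading term v^{2}: subtract (\tfrac{3}{28})·h_4 from \tfrac{1}{12}v^{2} + \tfrac{17959}{15120}v + \tfrac{16699}{15120} → \tfrac{299}{270}v + \tfrac{299}{270}
  leading term v: subtract (\tfrac{46}{45})·h_5 from \tfrac{299}{270}v + \tfrac{299}{270} → 0
  remainder 0.

S(f_3,h_4): leading monomials are coprime, so the S-polynomial reduces to 0 (Buchberger's first criterion).
S(f_1,h_5): lcm = uv. S = -\tfrac{5}{9}u + \tfrac{1}{12}v + \tfrac{23}{36}.
  leading term u: subtract (-\tfrac{5}{36})·f_3 from -\tfrac{5}{9}u + \tfrac{1}{12}v + \tfrac{23}{36} → \tfrac{1}{12}v + \tfrac{1}{12}
  leading term v: subtract (\tfrac{1}{13})·h_5 from \tfrac{1}{12}v + \tfrac{1}{12} → 0
  remainder 0.

S(f_2,h_5): lcm = uv. S = -\tfrac{46}{45}u - \tfrac{7}{9}v^{2} - \tfrac{2}{3}v + \tfrac{17}{15}.
  leading term u: subtract (-\tfrac{23}{90})·f_3 from -\tfrac{46}{45}u - \tfrac{7}{9}v^{2} - \tfrac{2}{3}v + \tfrac{17}{15} → -\tfrac{7}{9}v^{2} - \tfrac{2}{3}v + \tfrac{1}{9}
  leading term v^{2}: subtract (-1)·h_4 from -\tfrac{7}{9}v^{2} - \tfrac{2}{3}v + \tfrac{1}{9} → \tfrac{1}{12}v + \tfrac{1}{12}
  leading term v: subtract (\tfrac{1}{13})·h_5 from \tfrac{1}{12}v + \tfrac{1}{12} → 0
  remainder 0.

S(f_3,h_5): leading monomials are coprime, so the S-polynomial reduces to 0 (Buchberger's first criterion).
S(h_4,h_5): lcm = v^{2}. S = -\tfrac{1}{28}v - \tfrac{1}{28}.
  leading term v: subtract (-\tfrac{3}{91})·h_5 from -\tfrac{1}{28}v - \tfrac{1}{28} → 0
  remainder 0.

Every S-polynomial of the final basis reduces to 0, so we have a Gröbner basis.
Inter-reduce: drop elements whose leading term is divisible by another's, tail-reduce, and make monic.
Reduced Gröbner basis: {u - 1, v + 1}.
Label its elements g_1 = u - 1, g_2 = v + 1.

Reduce p = -2u^{2} - 6u - 8v^{2} - 4v + 14 modulo G:
  leading term u^{2}: subtract (-2u)·g_1 from -2u^{2} - 6u - 8v^{2} - 4v + 14 → -8u - 8v^{2} - 4v + 14
  leading term u: subtract (-8)·g_1 from -8u - 8v^{2} - 4v + 14 → -8v^{2} - 4v + 6
  leading term v^{2}: subtract (-8v)·g_2 from -8v^{2} - 4v + 6 → 4v + 6
  leading term v: subtract (4)·g_2 from 4v + 6 → 2
  leading term 1: no divisor's leading term divides it; move 2 to the remainder.
  normal form = 2.
The normal form is nonzero, so p ∉ I. Since p minus its normal form lies in I, I + (p) = I + (r) where r = 2; decide whether this ideal is the whole ring.
Here r = 2 is a nonzero constant, hence a unit: 1 ∈ I + (p), the Gröbner basis of I + (p) is {1}, and the enlarged system has no common solution — adjoining p is inconsistent.

Adjoining -2u^{2} - 6u - 8v^{2} - 4v + 14 makes the ideal the whole ring: the system is inconsistent.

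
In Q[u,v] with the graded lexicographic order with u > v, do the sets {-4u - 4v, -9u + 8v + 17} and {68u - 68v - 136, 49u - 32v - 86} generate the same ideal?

No, the ideals differ.

Equality of ideals is decidable: compute both reduced Gröbner bases (unique for the ordering) and check whether they agree.
Buchberger on the first generating set:
f_1 = -4u - 4v, LT = u.
f_2 = -9u + 8v + 17, LT = u.

S(f_1,f_2): lcm = u. S = 17/9v + 17/9.
  leading term v: no divisor's leading term divides it; move 17/9v to the remainder.
  leading term 1: no divisor's leading term divides it; move 17/9 to the remainder.
  remainder 17/9v + 17/9 ≠ 0; add g_3 = 17/9v + 17/9 to the basis.

The other S-polynomials (S(f_1,g_3), S(f_2,g_3)) all reduce to 0 modulo the current basis, so we have a Gröbner basis.
Inter-reduce: drop elements whose leading term is divisible by another's, tail-reduce, and make monic.
Reduced Gröbner basis: {u - 1, v + 1}.

Buchberger on the second generating set:
h_1 = 68u - 68v - 136, LT = u.
h_2 = 49u - 32v - 86, LT = u.

S(h_1,h_2): lcm = u. S = -17/49v - 12/49.
  leading term v: no divisor's leading term divides it; move -17/49v to the remainder.
  leading term 1: no divisor's leading term divides it; move -12/49 to the remainder.
  remainder -17/49v - 12/49 ≠ 0; add k_3 = -17/49v - 12/49 to the basis.

The other S-polynomials (S(h_1,k_3), S(h_2,k_3)) all reduce to 0 modulo the current basis, so we have a Gröbner basis.
Inter-reduce: drop elements whose leading term is divisible by another's, tail-reduce, and make monic.
Reduced Gröbner basis: {u - 22/17, v + 12/17}.

These differ, so the ideals are not equal.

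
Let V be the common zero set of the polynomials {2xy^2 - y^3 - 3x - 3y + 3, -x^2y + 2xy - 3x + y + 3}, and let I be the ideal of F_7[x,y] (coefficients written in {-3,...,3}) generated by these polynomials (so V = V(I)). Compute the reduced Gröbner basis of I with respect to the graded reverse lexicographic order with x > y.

G = {y^4 + 3y^3 - x^2 - y^2 + 3x + y - 2, x^3 + 3y^3 - 3x^2 + 2xy + y^2 + x - 3y + 1, x^2y - 2xy + 3x - y - 3, xy^2 + 3y^3 + 2x + 2y - 2}

Buchberger's algorithm terminates because the ascending chain of leading-term ideals stabilizes.

f_1 = 2xy^2 - y^3 - 3x - 3y + 3, LT = xy^2.
f_2 = -x^2y + 2xy - 3x + y + 3, LT = x^2y.

S(f_1,f_2): lcm = x^2y^2. S = 3xy^3 + 2xy^2 + 2x^2 - xy + y^2 - 2x + 3y.
  leading term xy^3: subtract (-2y)·f_1 from 3xy^3 + 2xy^2 + 2x^2 - xy + y^2 - 2x + 3y → -2y^4 + 2xy^2 + 2x^2 + 2y^2 - 2x + 2y
  leading term y^4: no divisor's leading term divides it; move -2y^4 to the remainder.
  leading term xy^2: subtract (1)·f_1 from 2xy^2 + 2x^2 + 2y^2 - 2x + 2y → y^3 + 2x^2 + 2y^2 + x - 2y - 3
  leading term y^3: no divisor's leading term divides it; move y^3 to the remainder.
  leading term x^2: no divisor's leading term divides it; move 2x^2 to the remainder.
  leading term y^2: no divisor's leading term divides it; move 2y^2 to the remainder.
  leading term x: no divisor's leading term divides it; move x to the remainder.
  leading term y: no divisor's leading term divides it; move -2y to the remainder.
  leading term 1: no divisor's leading term divides it; move -3 to the remainder.
  remainder -2y^4 + y^3 + 2x^2 + 2y^2 + x - 2y - 3 ≠ 0; add g_3 = -2y^4 + y^3 + 2x^2 + 2y^2 + x - 2y - 3 to the basis.

S(f_1,g_3): lcm = xy^4. S = 3y^5 - 3xy^3 + x^3 + 3xy^2 + 2y^3 - 3x^2 - xy - 2y^2 + 2x.
  leading term y^5: subtract (2y)·g_3 from 3y^5 - 3xy^3 + x^3 + 3xy^2 + 2y^3 - 3x^2 - xy - 2y^2 + 2x → -3xy^3 - 2y^4 + x^3 + 3x^2y + 3xy^2 - 2y^3 - 3x^2 - 3xy + 2y^2 + 2x - y
  leading term xy^3: subtract (2y)·f_1 from -3xy^3 - 2y^4 + x^3 + 3x^2y + 3xy^2 - 2y^3 - 3x^2 - 3xy + 2y^2 + 2x - y → x^3 + 3x^2y + 3xy^2 - 2y^3 - 3x^2 + 3xy + y^2 + 2x
  leading term x^3: no divisor's leading term divides it; move x^3 to the remainder.
  leading term x^2y: subtract (-3)·f_2 from 3x^2y + 3xy^2 - 2y^3 - 3x^2 + 3xy + y^2 + 2x → 3xy^2 - 2y^3 - 3x^2 + 2xy + y^2 + 3y + 2
  leading term xy^2: subtract (-2)·f_1 from 3xy^2 - 2y^3 - 3x^2 + 2xy + y^2 + 3y + 2 → 3y^3 - 3x^2 + 2xy + y^2 + x - 3y + 1
  leading term y^3: no divisor's leading term divides it; move 3y^3 to the remainder.
  leading term x^2: no divisor's leading term divides it; move -3x^2 to the remainder.
  leading term xy: no divisor's leading term divides it; move 2xy to the remainder.
  leading term y^2: no divisor's leading term divides it; move y^2 to the remainder.
  leading term x: no divisor's leading term divides it; move x to the remainder.
  leading term y: no divisor's leading term divides it; move -3y to the remainder.
  leading term 1: no divisor's leading term divides it; move 1 to the remainder.
  remainder x^3 + 3y^3 - 3x^2 + 2xy + y^2 + x - 3y + 1 ≠ 0; add g_4 = x^3 + 3y^3 - 3x^2 + 2xy + y^2 + x - 3y + 1 to the basis.

The other S-polynomials (S(f_2,g_3), S(f_1,g_4), S(f_2,g_4), S(g_3,g_4)) all reduce to 0 modulo the current basis, so we have a Gröbner basis.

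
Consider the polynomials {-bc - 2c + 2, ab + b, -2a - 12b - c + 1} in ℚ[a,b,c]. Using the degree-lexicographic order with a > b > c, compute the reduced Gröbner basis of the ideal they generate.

G = {b² - ¼b - ⅙c + ⅙, bc + 2c - 2, c² - 12b - 28c + 27, a + 6b + ½c - ½}

f_1 = -bc - 2c + 2, LT = bc.
f_2 = ab + b, LT = ab.
f_3 = -2a - 12b - c + 1, LT = a.

S(f_1,f_2): lcm = abc. S = 2ac - bc - 2a.
  leading term ac: subtract (-c)·f_3 from 2ac - bc - 2a → -13bc - c² - 2a + c
  leading term bc: subtract (13)·f_1 from -13bc - c² - 2a + c → -c² - 2a + 27c - 26
  leading term c²: no divisor's leading term divides it; move -c² to the remainder.
  leading term a: subtract (1)·f_3 from -2a + 27c - 26 → 12b + 28c - 27
  leading term b: no divisor's leading term divides it; move 12b to the remainder.
  leading term c: no divisor's leading term divides it; move 28c to the remainder.
  leading term 1: no divisor's leading term divides it; move -27 to the remainder.
  remainder -c² + 12b + 28c - 27 ≠ 0; add g_4 = -c² + 12b + 28c - 27 to the basis.

S(f_1,f_3): leading monomials are coprime, so the S-polynomial reduces to 0 (Buchberger's first criterion).
S(f_2,f_3): lcm = ab. S = -6b² - ½bc + 3/2b.
  leading term b²: no divisor's leading term divides it; move -6b² to the remainder.
  leading term bc: subtract (½)·f_1 from -½bc + 3/2b → 3/2b + c - 1
  leading term b: no divisor's leading term divides it; move 3/2b to the remainder.
  leading term c: no divisor's leading term divides it; move c to the remainder.
  leading term 1: no divisor's leading term divides it; move -1 to the remainder.
  remainder -6b² + 3/2b + c - 1 ≠ 0; add g_5 = -6b² + 3/2b + c - 1 to the basis.

S(f_1,g_4): lcm = bc². S = 12b² + 28bc + 2c² - 27b - 2c.
  leading term b²: subtract (-2)·g_5 from 12b² + 28bc + 2c² - 27b - 2c → 28bc + 2c² - 24b - 2
  leading term bc: subtract (-28)·f_1 from 28bc + 2c² - 24b - 2 → 2c² - 24b - 56c + 54
  leading term c²: subtract (-2)·g_4 from 2c² - 24b - 56c + 54 → 0
  remainder 0.

S(f_2,g_4): leading monomials are coprime, so the S-polynomial reduces to 0 (Buchberger's first criterion).
S(f_3,g_4): leading monomials are coprime, so the S-polynomial reduces to 0 (Buchberger's first criterion).
S(f_1,g_5): lcm = b²c. S = 9/4bc + ⅙c² - 2b - ⅙c.
  leading term bc: subtract (-9/4)·f_1 from 9/4bc + ⅙c² - 2b - ⅙c → ⅙c² - 2b - 14/3c + 9/2
  leading term c²: subtract (-⅙)·g_4 from ⅙c² - 2b - 14/3c + 9/2 → 0
  remainder 0.

S(f_2,g_5): lcm = ab². S = ¼ab + ⅙ac + b² - ⅙a.
  leading term ab: subtract (¼)·f_2 from ¼ab + ⅙ac + b² - ⅙a → ⅙ac + b² - ⅙a - ¼b
  leading term ac: subtract (-1/12c)·f_3 from ⅙ac + b² - ⅙a - ¼b → b² - bc - 1/12c² - ⅙a - ¼b + 1/12c
  leading term b²: subtract (-⅙)·g_5 from b² - bc - 1/12c² - ⅙a - ¼b + 1/12c → -bc - 1/12c² - ⅙a + ¼c - ⅙
  leading term bc: subtract (1)·f_1 from -bc - 1/12c² - ⅙a + ¼c - ⅙ → -1/12c² - ⅙a + 9/4c - 13/6
  leading term c²: subtract (1/12)·g_4 from -1/12c² - ⅙a + 9/4c - 13/6 → -⅙a - b - 1/12c + 1/12
  leading term a: subtract (1/12)·f_3 from -⅙a - b - 1/12c + 1/12 → 0
  remainder 0.

S(f_3,g_5): leading monomials are coprime, so the S-polynomial reduces to 0 (Buchberger's first criterion).
S(g_4,g_5): leading monomials are coprime, so the S-polynomial reduces to 0 (Buchberger's first criterion).
Every S-polynomial of the final basis reduces to 0, so we have a Gröbner basis.
Inter-reduce: drop elements whose leading term is divisible by another's, tail-reduce, and make monic.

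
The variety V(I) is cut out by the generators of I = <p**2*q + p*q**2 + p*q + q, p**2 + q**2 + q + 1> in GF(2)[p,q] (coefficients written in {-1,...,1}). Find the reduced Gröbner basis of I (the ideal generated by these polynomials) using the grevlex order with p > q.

f_1 = p**2*q + p*q**2 + p*q + q, LT = p**2*q.
f_2 = p**2 + q**2 + q + 1, LT = p**2.

S(f_1,f_2): lcm = p**2*q. S = p*q**2 + q**3 + p*q + q**2.
  reduce S modulo (f_1, f_2):
  remainder p*q**2 + q**3 + p*q + q**2 ≠ 0; add g_3 = p*q**2 + q**3 + p*q + q**2 to the basis.

S(f_1,g_3): lcm = p**2*q**2. S = p**2*q + q**2.
  reduce S modulo (f_1, f_2, g_3):
  remainder q**3 + q ≠ 0; add g_4 = q**3 + q to the basis.

The other S-polynomials (S(f_2,g_3), S(f_1,g_4), S(f_2,g_4), S(g_3,g_4)) all reduce to 0 modulo the current basis, so we have a Gröbner basis.
Inter-reduce: drop elements whose leading term is divisible by another's, tail-reduce, and make monic.

G = {p*q**2 + p*q + q**2 + q, q**3 + q, p**2 + q**2 + q + 1}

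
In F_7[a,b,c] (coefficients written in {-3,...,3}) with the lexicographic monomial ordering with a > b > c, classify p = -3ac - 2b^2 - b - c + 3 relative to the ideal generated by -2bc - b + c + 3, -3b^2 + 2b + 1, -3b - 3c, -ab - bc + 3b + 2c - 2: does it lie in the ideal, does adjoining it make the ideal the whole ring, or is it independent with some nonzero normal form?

-3ac - 2b^2 - b - c + 3 lies in I (it reduces to 0).

First compute the reduced Gröbner basis of I by Buchberger's algorithm.
f_1 = -2bc - b + c + 3, LT = bc.
f_2 = -3b^2 + 2b + 1, LT = b^2.
f_3 = -3b - 3c, LT = b.
f_4 = -ab - bc + 3b + 2c - 2, LT = ab.

S(f_1,f_2): lcm = b^2c. S = -3b^2 - bc + 2b - 2c.
  reduce S modulo (f_1, f_2, f_3, f_4):
  remainder -3c + 1 ≠ 0; add h_5 = -3c + 1 to the basis.

S(f_1,f_4): lcm = abc. S = -3ab + 3ac + 2a - bc^2 + 3bc + 2c^2 - 2c.
  reduce S modulo (f_1, f_2, f_3, f_4, h_5):
  remainder -3a - 1 ≠ 0; add h_6 = -3a - 1 to the basis.

The other S-polynomials (S(f_1,f_3), S(f_2,f_3), S(f_2,f_4), S(f_3,f_4), S(f_1,h_5), S(f_2,h_5), S(f_3,h_5), S(f_4,h_5), S(f_1,h_6), S(f_2,h_6), S(f_3,h_6), S(f_4,h_6), S(h_5,h_6)) all reduce to 0 modulo the current basis, so we have a Gröbner basis.
Inter-reduce: drop elements whose leading term is divisible by another's, tail-reduce, and make monic.
Reduced Gröbner basis: {a - 2, b - 2, c + 2}.
Label its elements g_1 = a - 2, g_2 = b - 2, g_3 = c + 2.

Reduce p = -3ac - 2b^2 - b - c + 3 modulo G:
  leading term ac: subtract (-3c)·g_1 from -3ac - 2b^2 - b - c + 3 → -2b^2 - b + 3
  leading term b^2: subtract (-2b)·g_2 from -2b^2 - b + 3 → 2b + 3
  leading term b: subtract (2)·g_2 from 2b + 3 → 0
  normal form = 0.
Since the normal form is 0, p ∈ I.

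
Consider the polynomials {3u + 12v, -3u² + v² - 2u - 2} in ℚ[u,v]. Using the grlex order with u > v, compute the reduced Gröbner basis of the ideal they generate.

f_1 = 3u + 12v, LT = u.
f_2 = -3u² + v² - 2u - 2, LT = u².

S(f_1,f_2): lcm = u². S = 4uv + ⅓v² - ⅔u - ⅔.
  leading term uv: subtract (4/3v)·f_1 from 4uv + ⅓v² - ⅔u - ⅔ → -47/3v² - ⅔u - ⅔
  leading term v²: no divisor's leading term divides it; move -47/3v² to the remainder.
  leading term u: subtract (-2/9)·f_1 from -⅔u - ⅔ → 8/3v - ⅔
  leading term v: no divisor's leading term divides it; move 8/3v to the remainder.
  leading term 1: no divisor's leading term divides it; move -⅔ to the remainder.
  remainder -47/3v² + 8/3v - ⅔ ≠ 0; add g_3 = -47/3v² + 8/3v - ⅔ to the basis.

S(f_1,g_3): leading monomials are coprime, so the S-polynomial reduces to 0 (Buchberger's first criterion).
S(f_2,g_3): leading monomials are coprime, so the S-polynomial reduces to 0 (Buchberger's first criterion).
Every S-polynomial of the final basis reduces to 0, so we have a Gröbner basis.
Inter-reduce: drop elements whose leading term is divisible by another's, tail-reduce, and make monic.

G = {v² - 8/47v + 2/47, u + 4v}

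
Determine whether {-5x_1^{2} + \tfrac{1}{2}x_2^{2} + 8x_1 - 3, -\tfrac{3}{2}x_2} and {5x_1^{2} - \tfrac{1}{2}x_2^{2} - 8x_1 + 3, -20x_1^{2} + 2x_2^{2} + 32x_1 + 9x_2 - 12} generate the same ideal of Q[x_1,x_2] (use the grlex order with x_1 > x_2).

Yes, the ideals are equal.

For a fixed monomial order, each ideal has a unique reduced Gröbner basis; comparing bases decides equality.
Buchberger on the first generating set:
f_1 = -5x_1^{2} + \tfrac{1}{2}x_2^{2} + 8x_1 - 3, LT = x_1^{2}.
f_2 = -\tfrac{3}{2}x_2, LT = x_2.

S(f_1,f_2): leading monomials are coprime, so the S-polynomial reduces to 0 (Buchberger's first criterion).
Every S-polynomial of the final basis reduces to 0, so we have a Gröbner basis.
Inter-reduce: drop elements whose leading term is divisible by another's, tail-reduce, and make monic.
Reduced Gröbner basis: {x_1^{2} - \tfrac{8}{5}x_1 + \tfrac{3}{5}, x_2}.

Buchberger on the second generating set:
h_1 = 5x_1^{2} - \tfrac{1}{2}x_2^{2} - 8x_1 + 3, LT = x_1^{2}.
h_2 = -20x_1^{2} + 2x_2^{2} + 32x_1 + 9x_2 - 12, LT = x_1^{2}.

S(h_1,h_2): lcm = x_1^{2}. S = \tfrac{9}{20}x_2.
  leading term x_2: no divisor's leading term divides it; move \tfrac{9}{20}x_2 to the remainder.
  remainder \tfrac{9}{20}x_2 ≠ 0; add k_3 = \tfrac{9}{20}x_2 to the basis.

S(h_1,k_3): leading monomials are coprime, so the S-polynomial reduces to 0 (Buchberger's first criterion).
S(h_2,k_3): leading monomials are coprime, so the S-polynomial reduces to 0 (Buchberger's first criterion).
Every S-polynomial of the final basis reduces to 0, so we have a Gröbner basis.
Inter-reduce: drop elements whose leading term is divisible by another's, tail-reduce, and make monic.
Reduced Gröbner basis: {x_1^{2} - \tfrac{8}{5}x_1 + \tfrac{3}{5}, x_2}.

The two bases agree; hence the ideals are identical.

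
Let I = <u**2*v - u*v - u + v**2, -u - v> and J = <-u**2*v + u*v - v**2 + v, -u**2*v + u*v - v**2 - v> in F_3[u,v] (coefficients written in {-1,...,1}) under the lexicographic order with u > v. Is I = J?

No, the ideals differ.

For a fixed monomial order, each ideal has a unique reduced Gröbner basis; comparing bases decides equality.
Buchberger on the first generating set:
f_1 = u**2*v - u*v - u + v**2, LT = u**2*v.
f_2 = -u - v, LT = u.

S(f_1,f_2): lcm = u**2*v. S = -u*v**2 - u*v - u + v**2.
  leading term u*v**2: subtract (v**2)·f_2 from -u*v**2 - u*v - u + v**2 → -u*v - u + v**3 + v**2
  leading term u*v: subtract (v)·f_2 from -u*v - u + v**3 + v**2 → -u + v**3 - v**2
  leading term u: subtract (1)·f_2 from -u + v**3 - v**2 → v**3 - v**2 + v
  leading term v**3: no divisor's leading term divides it; move v**3 to the remainder.
  leading term v**2: no divisor's leading term divides it; move -v**2 to the remainder.
  leading term v: no divisor's leading term divides it; move v to the remainder.
  remainder v**3 - v**2 + v ≠ 0; add g_3 = v**3 - v**2 + v to the basis.

The other S-polynomials (S(f_1,g_3), S(f_2,g_3)) all reduce to 0 modulo the current basis, so we have a Gröbner basis.
Inter-reduce: drop elements whose leading term is divisible by another's, tail-reduce, and make monic.
Reduced Gröbner basis: {u + v, v**3 - v**2 + v}.

Buchberger on the second generating set:
h_1 = -u**2*v + u*v - v**2 + v, LT = u**2*v.
h_2 = -u**2*v + u*v - v**2 - v, LT = u**2*v.

S(h_1,h_2): lcm = u**2*v. S = v.
  leading term v: no divisor's leading term divides it; move v to the remainder.
  remainder v ≠ 0; add k_3 = v to the basis.

The other S-polynomials (S(h_1,k_3), S(h_2,k_3)) all reduce to 0 modulo the current basis, so we have a Gröbner basis.
Inter-reduce: drop elements whose leading term is divisible by another's, tail-reduce, and make monic.
Reduced Gröbner basis: {v}.

Since the reduced bases disagree, the two ideals are not the same.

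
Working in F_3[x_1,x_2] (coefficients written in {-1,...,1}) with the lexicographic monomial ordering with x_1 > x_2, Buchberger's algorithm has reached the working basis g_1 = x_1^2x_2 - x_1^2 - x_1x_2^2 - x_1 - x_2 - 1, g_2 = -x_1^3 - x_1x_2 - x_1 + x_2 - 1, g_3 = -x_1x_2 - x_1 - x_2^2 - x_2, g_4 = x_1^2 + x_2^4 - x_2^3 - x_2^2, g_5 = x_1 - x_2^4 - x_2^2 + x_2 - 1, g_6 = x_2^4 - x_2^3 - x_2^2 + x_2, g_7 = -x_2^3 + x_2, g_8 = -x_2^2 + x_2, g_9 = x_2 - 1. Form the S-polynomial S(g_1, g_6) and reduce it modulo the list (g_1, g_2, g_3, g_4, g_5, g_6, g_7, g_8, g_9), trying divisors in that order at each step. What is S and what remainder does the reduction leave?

lcm(LM(g_1), LM(g_6)) = x_1^2x_2^4.
S = (lcm/LT(g_1))·g_1 − (lcm/LT(g_6))·g_6 = x_1^2x_2^2 - x_1^2x_2 - x_1x_2^5 - x_1x_2^3 - x_2^4 - x_2^3.
Reduce S modulo (g_1, g_2, g_3, g_4, g_5, g_6, g_7, g_8, g_9) in that order:
  leading term x_1^2x_2^2: subtract (x_2)·g_1 from x_1^2x_2^2 - x_1^2x_2 - x_1x_2^5 - x_1x_2^3 - x_2^4 - x_2^3 → -x_1x_2^5 + x_1x_2 - x_2^4 - x_2^3 + x_2^2 + x_2
  leading term x_1x_2^5: subtract (x_2^4)·g_3 from -x_1x_2^5 + x_1x_2 - x_2^4 - x_2^3 + x_2^2 + x_2 → x_1x_2^4 + x_1x_2 + x_2^6 + x_2^5 - x_2^4 - x_2^3 + x_2^2 + x_2
  leading term x_1x_2^4: subtract (-x_2^3)·g_3 from x_1x_2^4 + x_1x_2 + x_2^6 + x_2^5 - x_2^4 - x_2^3 + x_2^2 + x_2 → -x_1x_2^3 + x_1x_2 + x_2^6 + x_2^4 - x_2^3 + x_2^2 + x_2
  leading term x_1x_2^3: subtract (x_2^2)·g_3 from -x_1x_2^3 + x_1x_2 + x_2^6 + x_2^4 - x_2^3 + x_2^2 + x_2 → x_1x_2^2 + x_1x_2 + x_2^6 - x_2^4 + x_2^2 + x_2
  leading term x_1x_2^2: subtract (-x_2)·g_3 from x_1x_2^2 + x_1x_2 + x_2^6 - x_2^4 + x_2^2 + x_2 → x_2^6 - x_2^4 - x_2^3 + x_2
  leading term x_2^6: subtract (x_2^2)·g_6 from x_2^6 - x_2^4 - x_2^3 + x_2 → x_2^5 + x_2^3 + x_2
  leading term x_2^5: subtract (x_2)·g_6 from x_2^5 + x_2^3 + x_2 → x_2^4 - x_2^3 - x_2^2 + x_2
  leading term x_2^4: subtract (1)·g_6 from x_2^4 - x_2^3 - x_2^2 + x_2 → 0
The remainder is 0, so this S-polynomial contributes no new basis element.
An S-polynomial is built so that the two leading terms cancel; whether anything survives reduction is exactly the Gröbner-basis criterion.

S(g_1, g_6) = x_1^2x_2^2 - x_1^2x_2 - x_1x_2^5 - x_1x_2^3 - x_2^4 - x_2^3; remainder on division = 0.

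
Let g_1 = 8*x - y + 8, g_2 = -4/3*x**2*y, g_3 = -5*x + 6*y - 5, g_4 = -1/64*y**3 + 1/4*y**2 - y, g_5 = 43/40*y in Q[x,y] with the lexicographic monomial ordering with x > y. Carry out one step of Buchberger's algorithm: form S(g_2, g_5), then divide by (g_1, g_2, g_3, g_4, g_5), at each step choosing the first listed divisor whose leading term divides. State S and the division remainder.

lcm(LM(g_2), LM(g_5)) = x**2*y.
S = (lcm/LT(g_2))·g_2 − (lcm/LT(g_5))·g_5 = 0.
Reduce S modulo (g_1, g_2, g_3, g_4, g_5) in that order:
The remainder is 0, so this S-polynomial contributes no new basis element.
An S-polynomial is built so that the two leading terms cancel; whether anything survives reduction is exactly the Gröbner-basis criterion.

S(g_2, g_5) = 0; remainder on division = 0.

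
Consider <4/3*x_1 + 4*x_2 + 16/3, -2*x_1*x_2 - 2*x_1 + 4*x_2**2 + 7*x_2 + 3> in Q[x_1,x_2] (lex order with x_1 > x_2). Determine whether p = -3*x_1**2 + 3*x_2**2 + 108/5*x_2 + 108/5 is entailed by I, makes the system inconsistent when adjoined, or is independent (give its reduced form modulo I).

-3*x_1**2 + 3*x_2**2 + 108/5*x_2 + 108/5 lies in I (it reduces to 0).

First compute the reduced Gröbner basis of I by Buchberger's algorithm.
f_1 = 4/3*x_1 + 4*x_2 + 16/3, LT = x_1.
f_2 = -2*x_1*x_2 - 2*x_1 + 4*x_2**2 + 7*x_2 + 3, LT = x_1*x_2.

S(f_1,f_2): lcm = x_1*x_2. S = -x_1 + 5*x_2**2 + 15/2*x_2 + 3/2.
  leading term x_1: subtract (-3/4)·f_1 from -x_1 + 5*x_2**2 + 15/2*x_2 + 3/2 → 5*x_2**2 + 21/2*x_2 + 11/2
  leading term x_2**2: no divisor's leading term divides it; move 5*x_2**2 to the remainder.
  leading term x_2: no divisor's leading term divides it; move 21/2*x_2 to the remainder.
  leading term 1: no divisor's leading term divides it; move 11/2 to the remainder.
  remainder 5*x_2**2 + 21/2*x_2 + 11/2 ≠ 0; add h_3 = 5*x_2**2 + 21/2*x_2 + 11/2 to the basis.

The other S-polynomials (S(f_1,h_3), S(f_2,h_3)) all reduce to 0 modulo the current basis, so we have a Gröbner basis.
Inter-reduce: drop elements whose leading term is divisible by another's, tail-reduce, and make monic.
Reduced Gröbner basis: {x_1 + 3*x_2 + 4, x_2**2 + 21/10*x_2 + 11/10}.
Label its elements g_1 = x_1 + 3*x_2 + 4, g_2 = x_2**2 + 21/10*x_2 + 11/10.

Reduce p = -3*x_1**2 + 3*x_2**2 + 108/5*x_2 + 108/5 modulo G:
  leading term x_1**2: subtract (-3*x_1)·g_1 from -3*x_1**2 + 3*x_2**2 + 108/5*x_2 + 108/5 → 9*x_1*x_2 + 12*x_1 + 3*x_2**2 + 108/5*x_2 + 108/5
  leading term x_1*x_2: subtract (9*x_2)·g_1 from 9*x_1*x_2 + 12*x_1 + 3*x_2**2 + 108/5*x_2 + 108/5 → 12*x_1 - 24*x_2**2 - 72/5*x_2 + 108/5
  leading term x_1: subtract (12)·g_1 from 12*x_1 - 24*x_2**2 - 72/5*x_2 + 108/5 → -24*x_2**2 - 252/5*x_2 - 132/5
  leading term x_2**2: subtract (-24)·g_2 from -24*x_2**2 - 252/5*x_2 - 132/5 → 0
  normal form = 0.
Since the normal form is 0, p ∈ I.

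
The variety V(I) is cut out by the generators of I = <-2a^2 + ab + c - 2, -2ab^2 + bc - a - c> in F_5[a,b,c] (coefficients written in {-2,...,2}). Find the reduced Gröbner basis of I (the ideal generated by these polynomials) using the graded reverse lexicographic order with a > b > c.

f_1 = -2a^2 + ab + c - 2, LT = a^2.
f_2 = -2ab^2 + bc - a - c, LT = ab^2.

S(f_1,f_2): lcm = a^2b^2. S = 2ab^3 - 2abc + 2b^2c + 2a^2 + b^2 + 2ac.
  leading term ab^3: subtract (-b)·f_2 from 2ab^3 - 2abc + 2b^2c + 2a^2 + b^2 + 2ac → -2abc - 2b^2c + 2a^2 - ab + b^2 + 2ac - bc
  leading term abc: no divisor's leading term divides it; move -2abc to the remainder.
  leading term b^2c: no divisor's leading term divides it; move -2b^2c to the remainder.
  leading term a^2: subtract (-1)·f_1 from 2a^2 - ab + b^2 + 2ac - bc → b^2 + 2ac - bc + c - 2
  leading term b^2: no divisor's leading term divides it; move b^2 to the remainder.
  leading term ac: no divisor's leading term divides it; move 2ac to the remainder.
  leading term bc: no divisor's leading term divides it; move -bc to the remainder.
  leading term c: no divisor's leading term divides it; move c to the remainder.
  leading term 1: no divisor's leading term divides it; move -2 to the remainder.
  remainder -2abc - 2b^2c + b^2 + 2ac - bc + c - 2 ≠ 0; add g_3 = -2abc - 2b^2c + b^2 + 2ac - bc + c - 2 to the basis.

S(f_2,g_3): lcm = ab^2c. S = -b^3c - 2b^3 + abc + 2b^2c + 2bc^2 - 2ac - 2bc - 2c^2 - b.
  leading term b^3c: no divisor's leading term divides it; move -b^3c to the remainder.
  leading term b^3: no divisor's leading term divides it; move -2b^3 to the remainder.
  leading term abc: subtract (2)·g_3 from abc + 2b^2c + 2bc^2 - 2ac - 2bc - 2c^2 - b → b^2c + 2bc^2 - 2b^2 - ac - 2c^2 - b - 2c - 1
  leading term b^2c: no divisor's leading term divides it; move b^2c to the remainder.
  leading term bc^2: no divisor's leading term divides it; move 2bc^2 to the remainder.
  leading term b^2: no divisor's leading term divides it; move -2b^2 to the remainder.
  leading term ac: no divisor's leading term divides it; move -ac to the remainder.
  leading term c^2: no divisor's leading term divides it; move -2c^2 to the remainder.
  leading term b: no divisor's leading term divides it; move -b to the remainder.
  leading term c: no divisor's leading term divides it; move -2c to the remainder.
  leading term 1: no divisor's leading term divides it; move -1 to the remainder.
  remainder -b^3c - 2b^3 + b^2c + 2bc^2 - 2b^2 - ac - 2c^2 - b - 2c - 1 ≠ 0; add g_4 = -b^3c - 2b^3 + b^2c + 2bc^2 - 2b^2 - ac - 2c^2 - b - 2c - 1 to the basis.

The other S-polynomials (S(f_1,g_3), S(f_1,g_4), S(f_2,g_4), S(g_3,g_4)) all reduce to 0 modulo the current basis, so we have a Gröbner basis.

G = {b^3c + 2b^3 - b^2c - 2bc^2 + 2b^2 + ac + 2c^2 + b + 2c + 1, ab^2 + 2bc - 2a - 2c, abc + b^2c + 2b^2 - ac - 2bc + 2c + 1, a^2 + 2ab + 2c + 1}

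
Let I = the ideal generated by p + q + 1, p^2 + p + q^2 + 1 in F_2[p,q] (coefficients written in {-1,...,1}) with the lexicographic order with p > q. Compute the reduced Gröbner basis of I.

f_1 = p + q + 1, LT = p.
f_2 = p^2 + p + q^2 + 1, LT = p^2.

S(f_1,f_2): lcm = p^2. S = pq + q^2 + 1.
  leading term pq: subtract (q)·f_1 from pq + q^2 + 1 → q + 1
  leading term q: no divisor's leading term divides it; move q to the remainder.
  leading term 1: no divisor's leading term divides it; move 1 to the remainder.
  remainder q + 1 ≠ 0; add g_3 = q + 1 to the basis.

The other S-polynomials (S(f_1,g_3), S(f_2,g_3)) all reduce to 0 modulo the current basis, so we have a Gröbner basis.
Inter-reduce: drop elements whose leading term is divisible by another's, tail-reduce, and make monic.

G = {p, q + 1}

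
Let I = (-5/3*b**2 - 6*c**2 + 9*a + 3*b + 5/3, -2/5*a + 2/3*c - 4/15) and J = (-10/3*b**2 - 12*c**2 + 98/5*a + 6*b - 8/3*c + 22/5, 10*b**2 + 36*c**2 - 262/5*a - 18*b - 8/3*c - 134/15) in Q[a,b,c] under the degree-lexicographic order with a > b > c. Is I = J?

For a fixed monomial order, each ideal has a unique reduced Gröbner basis; comparing bases decides equality.
Buchberger on the first generating set:
f_1 = -5/3*b**2 - 6*c**2 + 9*a + 3*b + 5/3, LT = b**2.
f_2 = -2/5*a + 2/3*c - 4/15, LT = a.

S(f_1,f_2): leading monomials are coprime, so the S-polynomial reduces to 0 (Buchberger's first criterion).
Every S-polynomial of the final basis reduces to 0, so we have a Gröbner basis.
Inter-reduce: drop elements whose leading term is divisible by another's, tail-reduce, and make monic.
Reduced Gröbner basis: {b**2 + 18/5*c**2 - 9/5*b - 9*c + 13/5, a - 5/3*c + 2/3}.

Buchberger on the second generating set:
h_1 = -10/3*b**2 - 12*c**2 + 98/5*a + 6*b - 8/3*c + 22/5, LT = b**2.
h_2 = 10*b**2 + 36*c**2 - 262/5*a - 18*b - 8/3*c - 134/15, LT = b**2.

S(h_1,h_2): lcm = b**2. S = -16/25*a + 16/15*c - 32/75.
  leading term a: no divisor's leading term divides it; move -16/25*a to the remainder.
  leading term c: no divisor's leading term divides it; move 16/15*c to the remainder.
  leading term 1: no divisor's leading term divides it; move -32/75 to the remainder.
  remainder -16/25*a + 16/15*c - 32/75 ≠ 0; add k_3 = -16/25*a + 16/15*c - 32/75 to the basis.

S(h_1,k_3): leading monomials are coprime, so the S-polynomial reduces to 0 (Buchberger's first criterion).
S(h_2,k_3): leading monomials are coprime, so the S-polynomial reduces to 0 (Buchberger's first criterion).
Every S-polynomial of the final basis reduces to 0, so we have a Gröbner basis.
Inter-reduce: drop elements whose leading term is divisible by another's, tail-reduce, and make monic.
Reduced Gröbner basis: {b**2 + 18/5*c**2 - 9/5*b - 9*c + 13/5, a - 5/3*c + 2/3}.

The two bases agree; hence the ideals are identical.

Yes, the ideals are equal.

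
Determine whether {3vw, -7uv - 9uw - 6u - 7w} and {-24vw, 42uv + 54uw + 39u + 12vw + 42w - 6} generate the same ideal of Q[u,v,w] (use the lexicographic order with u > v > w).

No, the ideals differ.

For a fixed monomial order, each ideal has a unique reduced Gröbner basis; comparing bases decides equality.
Buchberger on the first generating set:
f_1 = 3vw, LT = vw.
f_2 = -7uv - 9uw - 6u - 7w, LT = uv.

S(f_1,f_2): lcm = uvw. S = -\tfrac{9}{7}uw^{2} - \tfrac{6}{7}uw - w^{2}.
  reduce S modulo (f_1, f_2):
  remainder -\tfrac{9}{7}uw^{2} - \tfrac{6}{7}uw - w^{2} ≠ 0; add g_3 = -\tfrac{9}{7}uw^{2} - \tfrac{6}{7}uw - w^{2} to the basis.

The other S-polynomials (S(f_1,g_3), S(f_2,g_3)) all reduce to 0 modulo the current basis, so we have a Gröbner basis.
Inter-reduce: drop elements whose leading term is divisible by another's, tail-reduce, and make monic.
Reduced Gröbner basis: {uv + \tfrac{9}{7}uw + \tfrac{6}{7}u + w, uw^{2} + \tfrac{2}{3}uw + \tfrac{7}{9}w^{2}, vw}.

Buchberger on the second generating set:
h_1 = -24vw, LT = vw.
h_2 = 42uv + 54uw + 39u + 12vw + 42w - 6, LT = uv.

S(h_1,h_2): lcm = uvw. S = -\tfrac{9}{7}uw^{2} - \tfrac{13}{14}uw - \tfrac{2}{7}vw^{2} - w^{2} + \tfrac{1}{7}w.
  reduce S modulo (h_1, h_2):
  remainder -\tfrac{9}{7}uw^{2} - \tfrac{13}{14}uw - w^{2} + \tfrac{1}{7}w ≠ 0; add k_3 = -\tfrac{9}{7}uw^{2} - \tfrac{13}{14}uw - w^{2} + \tfrac{1}{7}w to the basis.

The other S-polynomials (S(h_1,k_3), S(h_2,k_3)) all reduce to 0 modulo the current basis, so we have a Gröbner basis.
Inter-reduce: drop elements whose leading term is divisible by another's, tail-reduce, and make monic.
Reduced Gröbner basis: {uv + \tfrac{9}{7}uw + \tfrac{13}{14}u + w - \tfrac{1}{7}, uw^{2} + \tfrac{13}{18}uw + \tfrac{7}{9}w^{2} - \tfrac{1}{9}w, vw}.

These differ, so the ideals are not equal.
The same test decides containment: I ⊆ J iff every generator of I reduces to 0 modulo a Gröbner basis of J.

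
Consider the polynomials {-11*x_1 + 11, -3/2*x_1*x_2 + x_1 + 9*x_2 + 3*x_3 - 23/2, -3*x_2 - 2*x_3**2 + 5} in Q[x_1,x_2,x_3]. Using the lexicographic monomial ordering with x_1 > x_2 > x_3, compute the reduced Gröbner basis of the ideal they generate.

G = {x_1 - 1, x_2 + 2/5*x_3 - 7/5, x_3**2 - 3/5*x_3 - 2/5}

f_1 = -11*x_1 + 11, LT = x_1.
f_2 = -3/2*x_1*x_2 + x_1 + 9*x_2 + 3*x_3 - 23/2, LT = x_1*x_2.
f_3 = -3*x_2 - 2*x_3**2 + 5, LT = x_2.

S(f_1,f_2): lcm = x_1*x_2. S = 2/3*x_1 + 5*x_2 + 2*x_3 - 23/3.
  leading term x_1: subtract (-2/33)·f_1 from 2/3*x_1 + 5*x_2 + 2*x_3 - 23/3 → 5*x_2 + 2*x_3 - 7
  leading term x_2: subtract (-5/3)·f_3 from 5*x_2 + 2*x_3 - 7 → -10/3*x_3**2 + 2*x_3 + 4/3
  leading term x_3**2: no divisor's leading term divides it; move -10/3*x_3**2 to the remainder.
  leading term x_3: no divisor's leading term divides it; move 2*x_3 to the remainder.
  leading term 1: no divisor's leading term divides it; move 4/3 to the remainder.
  remainder -10/3*x_3**2 + 2*x_3 + 4/3 ≠ 0; add g_4 = -10/3*x_3**2 + 2*x_3 + 4/3 to the basis.

The other S-polynomials (S(f_1,f_3), S(f_2,f_3), S(f_1,g_4), S(f_2,g_4), S(f_3,g_4)) all reduce to 0 modulo the current basis, so we have a Gröbner basis.
Inter-reduce: drop elements whose leading term is divisible by another's, tail-reduce, and make monic.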